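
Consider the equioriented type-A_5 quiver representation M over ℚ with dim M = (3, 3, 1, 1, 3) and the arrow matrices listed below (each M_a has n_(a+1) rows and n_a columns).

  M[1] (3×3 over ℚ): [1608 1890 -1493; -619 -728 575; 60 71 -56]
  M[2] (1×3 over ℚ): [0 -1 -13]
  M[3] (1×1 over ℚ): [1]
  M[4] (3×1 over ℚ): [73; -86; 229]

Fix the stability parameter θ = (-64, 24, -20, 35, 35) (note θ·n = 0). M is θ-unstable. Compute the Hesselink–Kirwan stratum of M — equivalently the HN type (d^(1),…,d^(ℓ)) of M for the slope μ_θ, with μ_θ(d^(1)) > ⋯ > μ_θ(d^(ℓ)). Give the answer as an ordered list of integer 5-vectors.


Interval decomposition of M: I[1,2]^2, I[1,5], I[5,5]^2.
HN type (ℓ=4): μ^(1)=35; μ^(2)=24; μ^(3)=2; μ^(4)=-64

((0, 0, 0, 1, 3); (0, 2, 0, 0, 0); (0, 1, 1, 0, 0); (3, 0, 0, 0, 0))


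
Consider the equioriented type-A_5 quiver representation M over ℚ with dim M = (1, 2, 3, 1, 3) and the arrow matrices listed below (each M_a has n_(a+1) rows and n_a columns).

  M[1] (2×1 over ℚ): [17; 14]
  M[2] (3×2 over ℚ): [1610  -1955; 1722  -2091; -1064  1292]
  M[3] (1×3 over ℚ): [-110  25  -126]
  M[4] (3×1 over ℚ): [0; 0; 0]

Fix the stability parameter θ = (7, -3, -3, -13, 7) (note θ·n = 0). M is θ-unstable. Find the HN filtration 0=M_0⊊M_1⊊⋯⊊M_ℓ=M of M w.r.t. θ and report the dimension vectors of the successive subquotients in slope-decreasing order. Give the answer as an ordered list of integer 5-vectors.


Interval decomposition of M: I[1,2], I[2,4], I[3,3]^2, I[5,5]^3.
HN type (ℓ=4): μ^(1)=7; μ^(2)=2; μ^(3)=-3; μ^(4)=-19/3

((0, 0, 0, 0, 3); (1, 1, 0, 0, 0); (0, 0, 2, 0, 0); (0, 1, 1, 1, 0))


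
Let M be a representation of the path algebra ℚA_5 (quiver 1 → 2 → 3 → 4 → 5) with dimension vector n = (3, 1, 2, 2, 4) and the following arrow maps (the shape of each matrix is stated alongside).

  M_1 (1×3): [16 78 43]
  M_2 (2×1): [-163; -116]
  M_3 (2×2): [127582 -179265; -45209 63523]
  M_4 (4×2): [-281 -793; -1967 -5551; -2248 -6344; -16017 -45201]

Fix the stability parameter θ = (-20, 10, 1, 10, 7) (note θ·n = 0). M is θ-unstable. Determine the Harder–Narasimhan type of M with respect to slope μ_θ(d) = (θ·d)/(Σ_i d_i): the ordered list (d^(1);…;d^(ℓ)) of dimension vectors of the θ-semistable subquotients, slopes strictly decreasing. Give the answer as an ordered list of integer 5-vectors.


Interval decomposition of M: I[1,1]^2, I[1,5], I[3,4], I[5,5]^3.
HN type (ℓ=6): μ^(1)=10; μ^(2)=17/2; μ^(3)=7; μ^(4)=11/2; μ^(5)=1; μ^(6)=-20

((0, 0, 0, 1, 0); (0, 0, 0, 1, 1); (0, 0, 0, 0, 3); (0, 1, 1, 0, 0); (0, 0, 1, 0, 0); (3, 0, 0, 0, 0))


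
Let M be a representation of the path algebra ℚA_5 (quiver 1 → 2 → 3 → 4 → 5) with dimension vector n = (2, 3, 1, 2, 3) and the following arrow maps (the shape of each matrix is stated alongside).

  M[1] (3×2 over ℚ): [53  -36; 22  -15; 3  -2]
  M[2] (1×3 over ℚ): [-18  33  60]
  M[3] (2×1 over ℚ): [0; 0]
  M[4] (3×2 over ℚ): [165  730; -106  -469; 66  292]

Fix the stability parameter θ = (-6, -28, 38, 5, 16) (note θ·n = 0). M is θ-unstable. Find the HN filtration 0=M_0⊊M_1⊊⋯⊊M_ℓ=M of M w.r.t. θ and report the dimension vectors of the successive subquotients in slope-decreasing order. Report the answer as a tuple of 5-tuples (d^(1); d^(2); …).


Interval decomposition of M: I[1,2], I[1,3], I[2,2], I[4,5]^2, I[5,5].
HN type (ℓ=5): μ^(1)=38; μ^(2)=16; μ^(3)=5; μ^(4)=-17; μ^(5)=-28

((0, 0, 1, 0, 0); (0, 0, 0, 0, 3); (0, 0, 0, 2, 0); (2, 2, 0, 0, 0); (0, 1, 0, 0, 0))


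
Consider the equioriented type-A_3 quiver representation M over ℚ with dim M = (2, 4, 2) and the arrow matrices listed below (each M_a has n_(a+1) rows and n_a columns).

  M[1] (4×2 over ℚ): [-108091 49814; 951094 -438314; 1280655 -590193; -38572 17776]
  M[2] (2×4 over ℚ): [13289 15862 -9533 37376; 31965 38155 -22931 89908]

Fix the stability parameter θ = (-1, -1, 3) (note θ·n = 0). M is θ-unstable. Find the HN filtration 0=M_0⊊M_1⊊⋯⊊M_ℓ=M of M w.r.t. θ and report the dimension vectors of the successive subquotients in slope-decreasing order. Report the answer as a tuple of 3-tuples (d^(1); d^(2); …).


Via rank(M_{q-1}∘⋯∘M_p): M ≅ I[1,2], I[1,3], I[2,2], I[2,3].
μ_θ-semistable layers: μ^(1)=3; μ^(2)=-1

((0, 0, 2); (2, 4, 0))


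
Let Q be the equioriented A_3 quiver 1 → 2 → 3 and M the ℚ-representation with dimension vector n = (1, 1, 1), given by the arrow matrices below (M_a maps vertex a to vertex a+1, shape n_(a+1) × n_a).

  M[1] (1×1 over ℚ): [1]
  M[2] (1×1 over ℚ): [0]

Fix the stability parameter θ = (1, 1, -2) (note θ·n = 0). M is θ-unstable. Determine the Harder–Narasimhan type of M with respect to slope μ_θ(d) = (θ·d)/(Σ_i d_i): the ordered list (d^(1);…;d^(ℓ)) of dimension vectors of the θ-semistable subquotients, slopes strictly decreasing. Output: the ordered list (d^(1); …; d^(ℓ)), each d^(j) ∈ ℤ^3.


Via rank(M_{q-1}∘⋯∘M_p): M ≅ I[1,2], I[3,3].
μ_θ-semistable layers: μ^(1)=1; μ^(2)=-2

((1, 1, 0); (0, 0, 1))


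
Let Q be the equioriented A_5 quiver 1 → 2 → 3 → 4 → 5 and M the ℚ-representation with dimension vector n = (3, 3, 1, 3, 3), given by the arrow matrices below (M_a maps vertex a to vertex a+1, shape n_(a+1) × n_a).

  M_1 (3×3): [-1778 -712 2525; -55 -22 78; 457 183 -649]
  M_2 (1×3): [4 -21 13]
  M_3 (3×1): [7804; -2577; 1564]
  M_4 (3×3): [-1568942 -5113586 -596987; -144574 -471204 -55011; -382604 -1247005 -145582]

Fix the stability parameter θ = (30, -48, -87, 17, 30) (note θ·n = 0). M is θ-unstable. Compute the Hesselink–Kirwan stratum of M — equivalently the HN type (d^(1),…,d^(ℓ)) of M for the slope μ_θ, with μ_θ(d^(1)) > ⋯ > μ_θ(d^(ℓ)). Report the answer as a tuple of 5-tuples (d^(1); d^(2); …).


Interval decomposition of M: I[1,2]^2, I[1,5], I[4,4], I[4,5], I[5,5].
HN type (ℓ=4): μ^(1)=30; μ^(2)=17; μ^(3)=-9; μ^(4)=-35

((0, 0, 0, 0, 3); (0, 0, 0, 3, 0); (2, 2, 0, 0, 0); (1, 1, 1, 0, 0))


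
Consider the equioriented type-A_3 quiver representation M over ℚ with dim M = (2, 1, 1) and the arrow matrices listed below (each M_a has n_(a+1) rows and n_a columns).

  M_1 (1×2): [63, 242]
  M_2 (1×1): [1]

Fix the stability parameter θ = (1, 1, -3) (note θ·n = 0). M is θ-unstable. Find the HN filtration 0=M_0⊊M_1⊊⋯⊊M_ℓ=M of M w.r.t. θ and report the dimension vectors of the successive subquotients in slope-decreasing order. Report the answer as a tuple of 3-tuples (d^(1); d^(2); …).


Interval decomposition of M: I[1,1], I[1,3].
HN type (ℓ=2): μ^(1)=1; μ^(2)=-1/3

((1, 0, 0); (1, 1, 1))


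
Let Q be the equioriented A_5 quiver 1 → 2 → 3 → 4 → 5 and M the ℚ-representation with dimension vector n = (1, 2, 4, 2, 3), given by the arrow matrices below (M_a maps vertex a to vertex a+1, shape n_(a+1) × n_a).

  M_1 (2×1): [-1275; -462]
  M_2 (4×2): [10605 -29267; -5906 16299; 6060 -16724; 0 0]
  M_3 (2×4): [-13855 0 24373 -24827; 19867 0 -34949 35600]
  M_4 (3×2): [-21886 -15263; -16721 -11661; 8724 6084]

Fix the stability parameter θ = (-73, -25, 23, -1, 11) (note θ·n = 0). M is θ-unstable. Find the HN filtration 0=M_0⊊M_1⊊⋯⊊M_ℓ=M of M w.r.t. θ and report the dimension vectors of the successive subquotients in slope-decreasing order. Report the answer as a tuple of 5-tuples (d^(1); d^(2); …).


Interval decomposition of M: I[1,5], I[2,3], I[3,3], I[3,5], I[5,5].
HN type (ℓ=4): μ^(1)=23; μ^(2)=11; μ^(3)=-25; μ^(4)=-73

((0, 0, 2, 0, 0); (0, 0, 2, 2, 3); (0, 2, 0, 0, 0); (1, 0, 0, 0, 0))


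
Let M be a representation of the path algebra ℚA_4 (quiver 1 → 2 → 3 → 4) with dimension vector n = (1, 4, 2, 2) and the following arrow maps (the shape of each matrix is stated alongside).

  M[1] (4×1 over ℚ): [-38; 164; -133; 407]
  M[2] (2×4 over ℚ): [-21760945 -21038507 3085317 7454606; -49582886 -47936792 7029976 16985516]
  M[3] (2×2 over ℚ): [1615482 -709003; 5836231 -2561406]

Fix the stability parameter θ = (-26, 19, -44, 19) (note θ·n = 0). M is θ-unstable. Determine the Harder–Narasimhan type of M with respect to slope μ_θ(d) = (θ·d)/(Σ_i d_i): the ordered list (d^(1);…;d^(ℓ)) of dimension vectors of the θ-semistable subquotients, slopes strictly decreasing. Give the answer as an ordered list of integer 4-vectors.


Interval decomposition of M: I[1,4], I[2,2]^2, I[2,4].
HN type (ℓ=3): μ^(1)=19; μ^(2)=-25/2; μ^(3)=-26

((0, 2, 0, 2); (0, 2, 2, 0); (1, 0, 0, 0))


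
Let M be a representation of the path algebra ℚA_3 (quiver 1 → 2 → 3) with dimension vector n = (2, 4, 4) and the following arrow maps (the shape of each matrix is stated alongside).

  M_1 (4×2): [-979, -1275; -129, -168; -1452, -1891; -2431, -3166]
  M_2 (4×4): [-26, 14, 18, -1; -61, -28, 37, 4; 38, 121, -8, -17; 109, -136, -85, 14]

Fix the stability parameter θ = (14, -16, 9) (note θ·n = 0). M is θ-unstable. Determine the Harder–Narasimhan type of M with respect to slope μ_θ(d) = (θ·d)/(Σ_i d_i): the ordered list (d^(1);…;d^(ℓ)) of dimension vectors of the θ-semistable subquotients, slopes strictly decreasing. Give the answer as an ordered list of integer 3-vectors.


Interval decomposition of M: I[1,3]^2, I[2,2], I[2,3], I[3,3].
HN type (ℓ=3): μ^(1)=9; μ^(2)=-1; μ^(3)=-16

((0, 0, 4); (2, 2, 0); (0, 2, 0))


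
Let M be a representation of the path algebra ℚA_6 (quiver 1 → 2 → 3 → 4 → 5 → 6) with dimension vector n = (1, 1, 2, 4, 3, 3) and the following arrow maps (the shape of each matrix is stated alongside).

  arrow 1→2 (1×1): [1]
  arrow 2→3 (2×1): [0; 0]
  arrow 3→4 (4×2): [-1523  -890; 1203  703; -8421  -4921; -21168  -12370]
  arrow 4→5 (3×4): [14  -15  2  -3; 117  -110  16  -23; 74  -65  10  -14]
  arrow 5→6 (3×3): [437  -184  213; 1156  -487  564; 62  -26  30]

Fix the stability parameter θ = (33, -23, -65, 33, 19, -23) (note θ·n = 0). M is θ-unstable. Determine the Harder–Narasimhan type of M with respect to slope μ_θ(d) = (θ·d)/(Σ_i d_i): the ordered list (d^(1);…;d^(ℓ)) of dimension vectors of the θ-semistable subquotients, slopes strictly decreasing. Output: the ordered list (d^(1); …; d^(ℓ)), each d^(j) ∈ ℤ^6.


Barcode: M ≅ I[1,2], I[3,6]^2, I[4,4], I[4,5], I[6,6]. HN layers by μ_θ (6 steps, strictly decreasing):
  μ^(1)=33; μ^(2)=26; μ^(3)=29/3; μ^(4)=5; μ^(5)=-23; μ^(6)=-65

((0, 0, 0, 1, 0, 0); (0, 0, 0, 1, 1, 0); (0, 0, 0, 2, 2, 2); (1, 1, 0, 0, 0, 0); (0, 0, 0, 0, 0, 1); (0, 0, 2, 0, 0, 0))


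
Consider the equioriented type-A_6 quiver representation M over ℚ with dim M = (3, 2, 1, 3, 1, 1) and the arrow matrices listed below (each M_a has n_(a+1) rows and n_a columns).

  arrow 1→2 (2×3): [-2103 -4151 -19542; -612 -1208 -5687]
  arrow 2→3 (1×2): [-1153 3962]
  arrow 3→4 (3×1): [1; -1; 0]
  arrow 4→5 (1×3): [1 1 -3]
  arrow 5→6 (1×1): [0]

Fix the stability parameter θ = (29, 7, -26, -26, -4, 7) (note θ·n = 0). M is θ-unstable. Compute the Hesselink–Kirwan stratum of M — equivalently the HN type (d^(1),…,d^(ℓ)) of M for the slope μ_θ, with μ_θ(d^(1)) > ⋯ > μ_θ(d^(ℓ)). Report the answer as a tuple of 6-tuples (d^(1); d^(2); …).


Barcode: M ≅ I[1,1], I[1,2], I[1,4], I[4,4], I[4,5], I[6,6]. HN layers by μ_θ (5 steps, strictly decreasing):
  μ^(1)=29; μ^(2)=18; μ^(3)=7; μ^(4)=-4; μ^(5)=-26

((1, 0, 0, 0, 0, 0); (1, 1, 0, 0, 0, 0); (0, 0, 0, 0, 0, 1); (1, 1, 1, 1, 1, 0); (0, 0, 0, 2, 0, 0))


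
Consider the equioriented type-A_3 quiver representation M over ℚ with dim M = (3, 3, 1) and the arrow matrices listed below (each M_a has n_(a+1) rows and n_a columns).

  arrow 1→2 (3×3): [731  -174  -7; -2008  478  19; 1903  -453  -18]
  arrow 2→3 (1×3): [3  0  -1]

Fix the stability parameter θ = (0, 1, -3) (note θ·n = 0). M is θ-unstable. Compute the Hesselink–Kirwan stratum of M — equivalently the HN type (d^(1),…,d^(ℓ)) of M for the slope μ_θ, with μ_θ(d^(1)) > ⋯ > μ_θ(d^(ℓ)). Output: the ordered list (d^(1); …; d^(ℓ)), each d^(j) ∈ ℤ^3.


Barcode: M ≅ I[1,2]^2, I[1,3]. HN layers by μ_θ (3 steps, strictly decreasing):
  μ^(1)=1; μ^(2)=0; μ^(3)=-2/3

((0, 2, 0); (2, 0, 0); (1, 1, 1))


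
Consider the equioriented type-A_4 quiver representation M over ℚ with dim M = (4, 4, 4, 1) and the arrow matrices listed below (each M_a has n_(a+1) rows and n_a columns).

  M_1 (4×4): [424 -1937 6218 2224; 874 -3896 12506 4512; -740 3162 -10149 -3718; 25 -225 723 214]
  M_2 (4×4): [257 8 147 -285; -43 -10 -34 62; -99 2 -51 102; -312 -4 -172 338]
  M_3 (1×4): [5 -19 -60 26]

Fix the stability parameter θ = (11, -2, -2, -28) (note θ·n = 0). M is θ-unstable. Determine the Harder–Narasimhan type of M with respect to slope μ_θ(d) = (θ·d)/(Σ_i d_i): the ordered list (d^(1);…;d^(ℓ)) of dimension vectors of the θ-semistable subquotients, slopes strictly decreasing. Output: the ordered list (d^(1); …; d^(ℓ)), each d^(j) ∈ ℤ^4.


Interval decomposition of M: I[1,2], I[1,3]^2, I[1,4], I[3,3].
HN type (ℓ=4): μ^(1)=9/2; μ^(2)=7/3; μ^(3)=-2; μ^(4)=-21/4

((1, 1, 0, 0); (2, 2, 2, 0); (0, 0, 1, 0); (1, 1, 1, 1))


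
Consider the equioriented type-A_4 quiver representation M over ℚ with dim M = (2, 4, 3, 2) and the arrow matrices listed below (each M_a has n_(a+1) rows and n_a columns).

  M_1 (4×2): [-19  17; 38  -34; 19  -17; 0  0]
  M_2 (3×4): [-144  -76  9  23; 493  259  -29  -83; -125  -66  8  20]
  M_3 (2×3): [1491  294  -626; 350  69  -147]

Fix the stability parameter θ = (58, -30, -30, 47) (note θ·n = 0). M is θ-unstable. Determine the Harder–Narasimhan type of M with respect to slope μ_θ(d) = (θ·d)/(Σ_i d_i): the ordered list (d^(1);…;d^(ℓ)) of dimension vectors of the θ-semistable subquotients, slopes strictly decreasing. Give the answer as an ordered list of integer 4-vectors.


Via rank(M_{q-1}∘⋯∘M_p): M ≅ I[1,1], I[1,4], I[2,2], I[2,3], I[2,4].
μ_θ-semistable layers: μ^(1)=58; μ^(2)=47; μ^(3)=-2/3; μ^(4)=-30

((1, 0, 0, 0); (0, 0, 0, 2); (1, 1, 1, 0); (0, 3, 2, 0))


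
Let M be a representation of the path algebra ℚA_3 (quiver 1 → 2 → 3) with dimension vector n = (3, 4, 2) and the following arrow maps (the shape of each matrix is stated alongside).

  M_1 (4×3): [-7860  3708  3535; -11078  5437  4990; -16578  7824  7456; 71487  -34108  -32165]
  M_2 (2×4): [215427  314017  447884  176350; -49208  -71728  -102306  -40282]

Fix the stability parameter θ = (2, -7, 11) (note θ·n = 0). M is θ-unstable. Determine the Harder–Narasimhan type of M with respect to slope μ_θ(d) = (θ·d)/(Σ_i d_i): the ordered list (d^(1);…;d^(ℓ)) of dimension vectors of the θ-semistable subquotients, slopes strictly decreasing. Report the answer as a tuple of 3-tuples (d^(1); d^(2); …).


Interval decomposition of M: I[1,2], I[1,3]^2, I[2,2].
HN type (ℓ=3): μ^(1)=11; μ^(2)=-5/2; μ^(3)=-7

((0, 0, 2); (3, 3, 0); (0, 1, 0))


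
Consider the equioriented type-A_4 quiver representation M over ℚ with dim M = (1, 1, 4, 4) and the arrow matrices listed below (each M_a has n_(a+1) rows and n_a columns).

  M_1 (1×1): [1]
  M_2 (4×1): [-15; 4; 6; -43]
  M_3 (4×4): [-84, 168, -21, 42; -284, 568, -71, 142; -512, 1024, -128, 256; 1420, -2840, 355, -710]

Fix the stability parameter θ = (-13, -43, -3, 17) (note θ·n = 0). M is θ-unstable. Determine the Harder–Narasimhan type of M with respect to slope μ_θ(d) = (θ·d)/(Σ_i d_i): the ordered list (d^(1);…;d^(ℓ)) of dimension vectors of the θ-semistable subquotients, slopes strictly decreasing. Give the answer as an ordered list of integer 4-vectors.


Interval decomposition of M: I[1,3], I[3,3]^2, I[3,4], I[4,4]^3.
HN type (ℓ=3): μ^(1)=17; μ^(2)=-3; μ^(3)=-28

((0, 0, 0, 4); (0, 0, 4, 0); (1, 1, 0, 0))


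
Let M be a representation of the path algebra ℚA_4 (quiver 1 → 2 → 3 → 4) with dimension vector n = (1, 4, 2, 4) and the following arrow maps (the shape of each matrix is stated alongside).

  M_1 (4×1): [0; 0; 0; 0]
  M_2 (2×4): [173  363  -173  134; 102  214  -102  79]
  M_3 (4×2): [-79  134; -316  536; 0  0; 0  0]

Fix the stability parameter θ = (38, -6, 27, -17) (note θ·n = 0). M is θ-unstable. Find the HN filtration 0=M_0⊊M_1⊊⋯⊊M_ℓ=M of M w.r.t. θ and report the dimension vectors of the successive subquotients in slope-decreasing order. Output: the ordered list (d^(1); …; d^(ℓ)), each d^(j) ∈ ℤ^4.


Via rank(M_{q-1}∘⋯∘M_p): M ≅ I[1,1], I[2,2]^2, I[2,3], I[2,4], I[4,4]^3.
μ_θ-semistable layers: μ^(1)=38; μ^(2)=27; μ^(3)=5; μ^(4)=-6; μ^(5)=-17

((1, 0, 0, 0); (0, 0, 1, 0); (0, 0, 1, 1); (0, 4, 0, 0); (0, 0, 0, 3))


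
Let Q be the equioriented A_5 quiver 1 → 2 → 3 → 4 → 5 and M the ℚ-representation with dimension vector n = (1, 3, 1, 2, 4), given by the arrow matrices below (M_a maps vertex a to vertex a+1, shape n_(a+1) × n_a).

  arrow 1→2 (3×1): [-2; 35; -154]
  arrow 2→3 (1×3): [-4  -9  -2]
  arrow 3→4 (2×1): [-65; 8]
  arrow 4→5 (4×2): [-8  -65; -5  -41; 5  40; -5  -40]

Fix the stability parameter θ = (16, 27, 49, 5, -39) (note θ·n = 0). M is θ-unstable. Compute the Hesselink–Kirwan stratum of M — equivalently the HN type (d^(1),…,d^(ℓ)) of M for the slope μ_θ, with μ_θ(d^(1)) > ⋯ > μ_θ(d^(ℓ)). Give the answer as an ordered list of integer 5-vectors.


Barcode: M ≅ I[1,5], I[2,2]^2, I[4,5], I[5,5]^2. HN layers by μ_θ (4 steps, strictly decreasing):
  μ^(1)=27; μ^(2)=58/5; μ^(3)=-17; μ^(4)=-39

((0, 2, 0, 0, 0); (1, 1, 1, 1, 1); (0, 0, 0, 1, 1); (0, 0, 0, 0, 2))


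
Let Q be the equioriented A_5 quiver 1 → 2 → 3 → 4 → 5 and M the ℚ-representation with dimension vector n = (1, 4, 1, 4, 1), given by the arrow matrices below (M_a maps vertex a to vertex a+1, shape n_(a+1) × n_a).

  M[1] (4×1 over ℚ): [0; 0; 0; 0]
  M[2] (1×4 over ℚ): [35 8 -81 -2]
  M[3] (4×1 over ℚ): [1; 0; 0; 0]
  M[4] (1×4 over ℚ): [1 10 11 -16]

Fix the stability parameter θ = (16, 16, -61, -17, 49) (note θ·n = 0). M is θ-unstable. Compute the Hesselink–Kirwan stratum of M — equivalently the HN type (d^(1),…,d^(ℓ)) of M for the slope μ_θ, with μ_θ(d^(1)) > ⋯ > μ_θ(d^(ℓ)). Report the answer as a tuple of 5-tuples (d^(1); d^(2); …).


Via rank(M_{q-1}∘⋯∘M_p): M ≅ I[1,1], I[2,2]^3, I[2,5], I[4,4]^3.
μ_θ-semistable layers: μ^(1)=49; μ^(2)=16; μ^(3)=-17; μ^(4)=-45/2

((0, 0, 0, 0, 1); (1, 3, 0, 0, 0); (0, 0, 0, 4, 0); (0, 1, 1, 0, 0))


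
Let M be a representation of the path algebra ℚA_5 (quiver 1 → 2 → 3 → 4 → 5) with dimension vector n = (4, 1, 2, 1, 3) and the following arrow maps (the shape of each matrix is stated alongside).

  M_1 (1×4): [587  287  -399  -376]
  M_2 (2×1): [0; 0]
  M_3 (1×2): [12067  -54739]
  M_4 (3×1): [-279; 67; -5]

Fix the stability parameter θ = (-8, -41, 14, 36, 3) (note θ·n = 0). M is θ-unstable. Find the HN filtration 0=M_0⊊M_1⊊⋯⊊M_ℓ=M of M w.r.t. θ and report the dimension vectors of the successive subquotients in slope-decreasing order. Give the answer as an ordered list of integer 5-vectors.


Barcode: M ≅ I[1,1]^3, I[1,2], I[3,3], I[3,5], I[5,5]^2. HN layers by μ_θ (5 steps, strictly decreasing):
  μ^(1)=39/2; μ^(2)=14; μ^(3)=3; μ^(4)=-8; μ^(5)=-49/2

((0, 0, 0, 1, 1); (0, 0, 2, 0, 0); (0, 0, 0, 0, 2); (3, 0, 0, 0, 0); (1, 1, 0, 0, 0))


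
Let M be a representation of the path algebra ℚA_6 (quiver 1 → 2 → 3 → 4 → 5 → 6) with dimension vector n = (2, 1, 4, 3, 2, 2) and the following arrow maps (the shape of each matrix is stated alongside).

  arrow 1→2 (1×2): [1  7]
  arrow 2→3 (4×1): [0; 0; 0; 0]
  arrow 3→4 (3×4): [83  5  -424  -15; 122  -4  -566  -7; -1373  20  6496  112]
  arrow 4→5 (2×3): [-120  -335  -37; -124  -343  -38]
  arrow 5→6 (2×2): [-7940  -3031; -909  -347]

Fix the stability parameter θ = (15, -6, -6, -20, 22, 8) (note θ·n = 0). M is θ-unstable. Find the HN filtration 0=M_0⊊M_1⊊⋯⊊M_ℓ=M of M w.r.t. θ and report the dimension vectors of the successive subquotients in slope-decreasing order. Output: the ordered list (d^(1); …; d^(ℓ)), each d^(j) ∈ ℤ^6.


Via rank(M_{q-1}∘⋯∘M_p): M ≅ I[1,1], I[1,2], I[3,3], I[3,4], I[3,6]^2.
μ_θ-semistable layers: μ^(1)=15; μ^(2)=9/2; μ^(3)=-6; μ^(4)=-13

((1, 0, 0, 0, 2, 2); (1, 1, 0, 0, 0, 0); (0, 0, 1, 0, 0, 0); (0, 0, 3, 3, 0, 0))


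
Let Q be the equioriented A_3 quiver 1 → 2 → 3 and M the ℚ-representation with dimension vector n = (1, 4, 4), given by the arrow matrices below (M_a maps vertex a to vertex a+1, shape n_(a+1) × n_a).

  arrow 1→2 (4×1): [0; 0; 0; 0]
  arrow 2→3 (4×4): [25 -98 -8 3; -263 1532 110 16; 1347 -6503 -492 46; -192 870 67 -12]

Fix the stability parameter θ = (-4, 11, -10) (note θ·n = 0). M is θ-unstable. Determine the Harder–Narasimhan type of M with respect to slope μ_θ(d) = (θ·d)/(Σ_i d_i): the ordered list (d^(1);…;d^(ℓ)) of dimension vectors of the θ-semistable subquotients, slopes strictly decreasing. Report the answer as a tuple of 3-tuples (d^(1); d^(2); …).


Via rank(M_{q-1}∘⋯∘M_p): M ≅ I[1,1], I[2,3]^4.
μ_θ-semistable layers: μ^(1)=1/2; μ^(2)=-4

((0, 4, 4); (1, 0, 0))


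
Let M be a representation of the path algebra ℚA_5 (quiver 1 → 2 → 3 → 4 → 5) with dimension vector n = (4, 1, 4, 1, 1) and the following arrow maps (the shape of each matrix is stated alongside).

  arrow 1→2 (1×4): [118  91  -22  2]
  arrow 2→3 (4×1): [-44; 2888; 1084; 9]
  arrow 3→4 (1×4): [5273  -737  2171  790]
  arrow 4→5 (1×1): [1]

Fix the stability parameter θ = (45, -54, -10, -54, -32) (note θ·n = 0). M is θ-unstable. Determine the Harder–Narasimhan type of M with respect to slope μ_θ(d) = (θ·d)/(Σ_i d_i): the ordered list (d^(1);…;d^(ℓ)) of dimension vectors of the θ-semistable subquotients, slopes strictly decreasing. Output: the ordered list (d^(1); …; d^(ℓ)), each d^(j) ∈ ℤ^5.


Barcode: M ≅ I[1,1]^3, I[1,5], I[3,3]^3. HN layers by μ_θ (3 steps, strictly decreasing):
  μ^(1)=45; μ^(2)=-10; μ^(3)=-21

((3, 0, 0, 0, 0); (0, 0, 3, 0, 0); (1, 1, 1, 1, 1))


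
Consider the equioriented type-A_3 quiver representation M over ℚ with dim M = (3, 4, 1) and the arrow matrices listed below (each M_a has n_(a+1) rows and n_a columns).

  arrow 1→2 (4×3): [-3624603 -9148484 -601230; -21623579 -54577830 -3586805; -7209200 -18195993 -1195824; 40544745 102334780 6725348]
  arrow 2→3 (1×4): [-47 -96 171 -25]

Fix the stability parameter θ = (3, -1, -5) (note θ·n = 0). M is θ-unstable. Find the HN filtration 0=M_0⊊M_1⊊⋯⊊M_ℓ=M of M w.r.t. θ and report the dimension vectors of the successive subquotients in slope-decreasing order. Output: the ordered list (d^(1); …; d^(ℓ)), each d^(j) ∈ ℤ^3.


Barcode: M ≅ I[1,2]^2, I[1,3], I[2,2]. HN layers by μ_θ (2 steps, strictly decreasing):
  μ^(1)=1; μ^(2)=-1

((2, 2, 0); (1, 2, 1))


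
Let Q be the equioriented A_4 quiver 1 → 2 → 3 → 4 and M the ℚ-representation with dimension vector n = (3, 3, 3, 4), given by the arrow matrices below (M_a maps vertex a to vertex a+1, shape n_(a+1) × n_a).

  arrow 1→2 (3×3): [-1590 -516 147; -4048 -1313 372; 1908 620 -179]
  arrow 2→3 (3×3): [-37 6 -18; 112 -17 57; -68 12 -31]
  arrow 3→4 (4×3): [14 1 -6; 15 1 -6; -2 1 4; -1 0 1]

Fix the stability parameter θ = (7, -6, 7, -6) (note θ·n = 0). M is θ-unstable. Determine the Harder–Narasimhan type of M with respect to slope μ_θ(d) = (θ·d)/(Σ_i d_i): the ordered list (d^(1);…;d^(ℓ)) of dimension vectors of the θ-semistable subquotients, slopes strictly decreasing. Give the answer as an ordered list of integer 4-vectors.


Interval decomposition of M: I[1,4]^3, I[4,4].
HN type (ℓ=2): μ^(1)=1/2; μ^(2)=-6

((3, 3, 3, 3); (0, 0, 0, 1))


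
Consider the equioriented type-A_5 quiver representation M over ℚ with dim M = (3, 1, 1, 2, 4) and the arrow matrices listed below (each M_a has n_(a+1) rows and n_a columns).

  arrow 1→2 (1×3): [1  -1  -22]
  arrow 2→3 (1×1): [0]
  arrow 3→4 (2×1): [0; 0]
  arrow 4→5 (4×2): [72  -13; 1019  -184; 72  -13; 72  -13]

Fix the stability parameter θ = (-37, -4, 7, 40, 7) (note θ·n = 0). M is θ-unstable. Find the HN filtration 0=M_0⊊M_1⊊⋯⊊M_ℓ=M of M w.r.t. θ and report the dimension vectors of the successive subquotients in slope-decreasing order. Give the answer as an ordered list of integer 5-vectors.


Interval decomposition of M: I[1,1]^2, I[1,2], I[3,3], I[4,5]^2, I[5,5]^2.
HN type (ℓ=4): μ^(1)=47/2; μ^(2)=7; μ^(3)=-4; μ^(4)=-37

((0, 0, 0, 2, 2); (0, 0, 1, 0, 2); (0, 1, 0, 0, 0); (3, 0, 0, 0, 0))


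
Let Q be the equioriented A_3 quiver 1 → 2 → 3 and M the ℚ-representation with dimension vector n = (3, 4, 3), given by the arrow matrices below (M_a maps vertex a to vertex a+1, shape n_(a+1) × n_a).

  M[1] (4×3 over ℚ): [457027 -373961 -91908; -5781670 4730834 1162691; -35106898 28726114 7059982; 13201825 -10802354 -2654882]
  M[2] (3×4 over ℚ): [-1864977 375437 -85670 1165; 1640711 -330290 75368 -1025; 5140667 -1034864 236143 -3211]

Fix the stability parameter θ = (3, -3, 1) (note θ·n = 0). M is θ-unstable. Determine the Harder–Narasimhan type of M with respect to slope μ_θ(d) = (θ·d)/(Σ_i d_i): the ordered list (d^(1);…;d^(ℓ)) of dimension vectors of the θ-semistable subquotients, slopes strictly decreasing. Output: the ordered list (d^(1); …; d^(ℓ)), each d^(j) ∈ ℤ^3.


Via rank(M_{q-1}∘⋯∘M_p): M ≅ I[1,3]^3, I[2,2].
μ_θ-semistable layers: μ^(1)=1; μ^(2)=0; μ^(3)=-3

((0, 0, 3); (3, 3, 0); (0, 1, 0))


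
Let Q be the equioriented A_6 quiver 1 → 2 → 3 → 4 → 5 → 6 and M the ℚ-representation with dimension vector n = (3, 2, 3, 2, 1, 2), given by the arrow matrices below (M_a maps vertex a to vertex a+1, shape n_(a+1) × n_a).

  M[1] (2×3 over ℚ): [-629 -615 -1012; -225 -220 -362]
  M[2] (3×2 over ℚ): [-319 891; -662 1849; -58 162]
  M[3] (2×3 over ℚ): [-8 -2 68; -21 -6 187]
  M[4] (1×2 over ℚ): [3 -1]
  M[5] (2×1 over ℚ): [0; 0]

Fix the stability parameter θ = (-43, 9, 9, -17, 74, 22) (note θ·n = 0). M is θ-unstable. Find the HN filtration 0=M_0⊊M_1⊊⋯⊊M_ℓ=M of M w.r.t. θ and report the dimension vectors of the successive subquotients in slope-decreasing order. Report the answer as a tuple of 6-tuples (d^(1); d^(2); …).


Interval decomposition of M: I[1,1], I[1,4], I[1,5], I[3,3], I[6,6]^2.
HN type (ℓ=5): μ^(1)=74; μ^(2)=22; μ^(3)=9; μ^(4)=1/3; μ^(5)=-43

((0, 0, 0, 0, 1, 0); (0, 0, 0, 0, 0, 2); (0, 0, 1, 0, 0, 0); (0, 2, 2, 2, 0, 0); (3, 0, 0, 0, 0, 0))


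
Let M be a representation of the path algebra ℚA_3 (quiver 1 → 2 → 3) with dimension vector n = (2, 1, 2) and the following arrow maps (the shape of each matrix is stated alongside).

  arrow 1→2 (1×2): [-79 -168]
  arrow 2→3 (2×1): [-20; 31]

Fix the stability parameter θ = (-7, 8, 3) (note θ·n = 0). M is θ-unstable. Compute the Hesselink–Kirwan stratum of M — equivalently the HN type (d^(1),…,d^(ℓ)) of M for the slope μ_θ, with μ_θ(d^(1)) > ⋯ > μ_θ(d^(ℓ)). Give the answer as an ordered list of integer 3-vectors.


Via rank(M_{q-1}∘⋯∘M_p): M ≅ I[1,1], I[1,3], I[3,3].
μ_θ-semistable layers: μ^(1)=11/2; μ^(2)=3; μ^(3)=-7

((0, 1, 1); (0, 0, 1); (2, 0, 0))


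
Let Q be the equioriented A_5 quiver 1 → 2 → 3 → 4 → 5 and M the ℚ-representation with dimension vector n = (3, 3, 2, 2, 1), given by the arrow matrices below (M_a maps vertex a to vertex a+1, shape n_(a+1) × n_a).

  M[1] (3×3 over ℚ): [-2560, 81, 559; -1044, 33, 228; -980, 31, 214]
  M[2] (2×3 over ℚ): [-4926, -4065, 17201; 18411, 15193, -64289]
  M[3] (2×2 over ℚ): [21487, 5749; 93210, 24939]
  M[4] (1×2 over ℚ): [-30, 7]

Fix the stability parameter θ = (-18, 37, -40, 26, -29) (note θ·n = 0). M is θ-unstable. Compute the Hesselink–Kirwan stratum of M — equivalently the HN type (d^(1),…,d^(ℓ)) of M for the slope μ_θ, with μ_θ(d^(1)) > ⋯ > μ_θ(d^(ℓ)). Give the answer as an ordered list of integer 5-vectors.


Interval decomposition of M: I[1,1], I[1,2], I[1,5], I[2,4].
HN type (ℓ=4): μ^(1)=37; μ^(2)=26; μ^(3)=-3/2; μ^(4)=-18

((0, 1, 0, 0, 0); (0, 0, 0, 1, 0); (0, 2, 2, 1, 1); (3, 0, 0, 0, 0))


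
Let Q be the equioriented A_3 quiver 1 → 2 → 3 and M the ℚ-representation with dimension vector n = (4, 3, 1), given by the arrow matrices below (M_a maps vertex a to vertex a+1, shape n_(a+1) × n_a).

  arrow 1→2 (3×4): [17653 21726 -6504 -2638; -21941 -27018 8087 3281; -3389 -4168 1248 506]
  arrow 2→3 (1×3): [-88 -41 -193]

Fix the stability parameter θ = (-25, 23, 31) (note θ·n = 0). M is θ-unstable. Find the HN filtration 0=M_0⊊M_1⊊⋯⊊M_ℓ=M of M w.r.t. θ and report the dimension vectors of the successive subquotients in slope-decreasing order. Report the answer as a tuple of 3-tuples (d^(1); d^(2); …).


Via rank(M_{q-1}∘⋯∘M_p): M ≅ I[1,1], I[1,2]^2, I[1,3].
μ_θ-semistable layers: μ^(1)=31; μ^(2)=23; μ^(3)=-25

((0, 0, 1); (0, 3, 0); (4, 0, 0))


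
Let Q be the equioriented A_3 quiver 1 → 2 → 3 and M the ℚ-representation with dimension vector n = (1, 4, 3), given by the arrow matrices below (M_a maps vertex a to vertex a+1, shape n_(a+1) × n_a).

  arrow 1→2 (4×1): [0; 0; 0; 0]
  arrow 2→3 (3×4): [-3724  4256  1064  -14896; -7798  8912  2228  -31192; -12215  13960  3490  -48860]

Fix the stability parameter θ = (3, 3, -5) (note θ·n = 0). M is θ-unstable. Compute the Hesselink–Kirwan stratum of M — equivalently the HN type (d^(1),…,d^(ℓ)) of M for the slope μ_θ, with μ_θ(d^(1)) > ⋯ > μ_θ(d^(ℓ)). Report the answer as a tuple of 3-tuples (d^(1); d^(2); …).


Via rank(M_{q-1}∘⋯∘M_p): M ≅ I[1,1], I[2,2]^3, I[2,3], I[3,3]^2.
μ_θ-semistable layers: μ^(1)=3; μ^(2)=-1; μ^(3)=-5

((1, 3, 0); (0, 1, 1); (0, 0, 2))


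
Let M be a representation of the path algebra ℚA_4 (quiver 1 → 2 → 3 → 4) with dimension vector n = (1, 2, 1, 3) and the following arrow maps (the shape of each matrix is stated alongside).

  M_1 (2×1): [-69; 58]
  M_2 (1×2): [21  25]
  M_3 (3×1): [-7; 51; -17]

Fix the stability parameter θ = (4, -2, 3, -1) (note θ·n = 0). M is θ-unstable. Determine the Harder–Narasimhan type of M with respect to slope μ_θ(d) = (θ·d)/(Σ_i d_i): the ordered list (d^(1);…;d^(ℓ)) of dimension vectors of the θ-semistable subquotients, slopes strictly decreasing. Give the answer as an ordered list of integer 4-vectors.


Via rank(M_{q-1}∘⋯∘M_p): M ≅ I[1,4], I[2,2], I[4,4]^2.
μ_θ-semistable layers: μ^(1)=1; μ^(2)=-1; μ^(3)=-2

((1, 1, 1, 1); (0, 0, 0, 2); (0, 1, 0, 0))


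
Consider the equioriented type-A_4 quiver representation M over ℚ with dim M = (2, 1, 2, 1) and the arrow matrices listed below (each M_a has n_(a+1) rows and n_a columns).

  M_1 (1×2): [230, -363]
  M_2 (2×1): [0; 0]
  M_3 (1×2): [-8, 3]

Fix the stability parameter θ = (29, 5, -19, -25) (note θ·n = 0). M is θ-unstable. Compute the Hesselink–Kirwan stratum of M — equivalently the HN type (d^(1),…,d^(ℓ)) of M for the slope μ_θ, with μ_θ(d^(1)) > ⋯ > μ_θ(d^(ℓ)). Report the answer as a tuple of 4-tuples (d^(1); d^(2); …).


Via rank(M_{q-1}∘⋯∘M_p): M ≅ I[1,1], I[1,2], I[3,3], I[3,4].
μ_θ-semistable layers: μ^(1)=29; μ^(2)=17; μ^(3)=-19; μ^(4)=-22

((1, 0, 0, 0); (1, 1, 0, 0); (0, 0, 1, 0); (0, 0, 1, 1))


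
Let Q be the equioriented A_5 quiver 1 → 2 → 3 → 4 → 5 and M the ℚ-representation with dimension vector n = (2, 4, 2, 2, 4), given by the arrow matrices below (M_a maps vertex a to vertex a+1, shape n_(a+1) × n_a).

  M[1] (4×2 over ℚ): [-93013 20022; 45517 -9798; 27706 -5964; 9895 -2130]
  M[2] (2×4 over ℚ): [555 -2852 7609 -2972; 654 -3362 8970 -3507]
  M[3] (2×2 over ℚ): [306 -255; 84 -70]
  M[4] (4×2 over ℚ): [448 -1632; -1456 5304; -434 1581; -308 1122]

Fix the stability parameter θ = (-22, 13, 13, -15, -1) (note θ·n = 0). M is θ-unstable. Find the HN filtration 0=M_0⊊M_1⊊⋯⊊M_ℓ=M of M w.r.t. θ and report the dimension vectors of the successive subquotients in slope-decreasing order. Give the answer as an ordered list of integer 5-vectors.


Barcode: M ≅ I[1,1], I[1,4], I[2,2]^2, I[2,3], I[4,5], I[5,5]^3. HN layers by μ_θ (5 steps, strictly decreasing):
  μ^(1)=13; μ^(2)=11/3; μ^(3)=-1; μ^(4)=-15; μ^(5)=-22

((0, 3, 1, 0, 0); (0, 1, 1, 1, 0); (0, 0, 0, 0, 4); (0, 0, 0, 1, 0); (2, 0, 0, 0, 0))


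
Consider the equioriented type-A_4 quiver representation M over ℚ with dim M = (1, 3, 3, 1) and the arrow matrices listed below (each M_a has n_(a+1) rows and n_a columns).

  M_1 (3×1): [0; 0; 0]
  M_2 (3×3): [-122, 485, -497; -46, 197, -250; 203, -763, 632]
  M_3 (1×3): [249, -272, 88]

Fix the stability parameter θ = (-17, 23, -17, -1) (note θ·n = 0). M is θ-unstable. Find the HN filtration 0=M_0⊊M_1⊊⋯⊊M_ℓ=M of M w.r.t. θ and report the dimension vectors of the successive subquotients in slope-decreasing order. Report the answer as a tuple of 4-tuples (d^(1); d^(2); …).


Barcode: M ≅ I[1,1], I[2,3]^2, I[2,4]. HN layers by μ_θ (3 steps, strictly decreasing):
  μ^(1)=3; μ^(2)=5/3; μ^(3)=-17

((0, 2, 2, 0); (0, 1, 1, 1); (1, 0, 0, 0))


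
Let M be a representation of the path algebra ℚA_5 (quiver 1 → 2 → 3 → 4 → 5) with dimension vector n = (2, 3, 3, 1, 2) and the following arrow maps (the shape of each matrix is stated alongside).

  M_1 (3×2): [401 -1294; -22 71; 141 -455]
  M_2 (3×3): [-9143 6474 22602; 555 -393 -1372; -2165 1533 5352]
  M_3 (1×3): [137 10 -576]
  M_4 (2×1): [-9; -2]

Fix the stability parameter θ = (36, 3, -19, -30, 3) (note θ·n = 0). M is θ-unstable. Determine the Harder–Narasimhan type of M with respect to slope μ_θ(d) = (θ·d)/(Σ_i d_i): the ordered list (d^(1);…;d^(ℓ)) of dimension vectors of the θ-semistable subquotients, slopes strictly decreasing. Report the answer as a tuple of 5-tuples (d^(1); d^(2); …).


Barcode: M ≅ I[1,3], I[1,5], I[2,2], I[3,3], I[5,5]. HN layers by μ_θ (4 steps, strictly decreasing):
  μ^(1)=20/3; μ^(2)=3; μ^(3)=-5/2; μ^(4)=-19

((1, 1, 1, 0, 0); (0, 1, 0, 0, 2); (1, 1, 1, 1, 0); (0, 0, 1, 0, 0))


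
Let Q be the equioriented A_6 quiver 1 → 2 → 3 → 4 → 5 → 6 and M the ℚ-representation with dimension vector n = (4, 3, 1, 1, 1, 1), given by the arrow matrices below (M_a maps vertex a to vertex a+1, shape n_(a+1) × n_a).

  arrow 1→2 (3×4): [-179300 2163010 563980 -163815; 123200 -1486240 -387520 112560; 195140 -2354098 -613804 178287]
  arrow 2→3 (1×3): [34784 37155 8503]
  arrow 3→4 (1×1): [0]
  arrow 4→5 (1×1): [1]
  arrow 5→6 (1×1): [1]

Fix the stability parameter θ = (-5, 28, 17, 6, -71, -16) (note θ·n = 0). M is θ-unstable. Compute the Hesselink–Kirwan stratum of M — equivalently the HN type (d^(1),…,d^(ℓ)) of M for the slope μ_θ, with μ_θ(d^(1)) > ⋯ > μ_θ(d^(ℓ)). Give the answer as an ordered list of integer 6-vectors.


Barcode: M ≅ I[1,1]^3, I[1,3], I[2,2]^2, I[4,6]. HN layers by μ_θ (5 steps, strictly decreasing):
  μ^(1)=28; μ^(2)=45/2; μ^(3)=-5; μ^(4)=-16; μ^(5)=-65/2

((0, 2, 0, 0, 0, 0); (0, 1, 1, 0, 0, 0); (4, 0, 0, 0, 0, 0); (0, 0, 0, 0, 0, 1); (0, 0, 0, 1, 1, 0))


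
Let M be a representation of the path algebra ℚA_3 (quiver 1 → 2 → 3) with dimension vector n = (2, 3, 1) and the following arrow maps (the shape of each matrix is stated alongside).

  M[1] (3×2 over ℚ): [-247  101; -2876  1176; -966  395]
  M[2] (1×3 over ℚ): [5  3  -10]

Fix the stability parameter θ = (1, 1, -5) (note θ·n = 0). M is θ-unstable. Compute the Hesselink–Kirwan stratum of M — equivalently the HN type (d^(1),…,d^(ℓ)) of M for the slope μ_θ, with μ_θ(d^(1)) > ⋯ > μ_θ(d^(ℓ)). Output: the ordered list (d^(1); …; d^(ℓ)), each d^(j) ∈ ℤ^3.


Via rank(M_{q-1}∘⋯∘M_p): M ≅ I[1,2], I[1,3], I[2,2].
μ_θ-semistable layers: μ^(1)=1; μ^(2)=-1

((1, 2, 0); (1, 1, 1))


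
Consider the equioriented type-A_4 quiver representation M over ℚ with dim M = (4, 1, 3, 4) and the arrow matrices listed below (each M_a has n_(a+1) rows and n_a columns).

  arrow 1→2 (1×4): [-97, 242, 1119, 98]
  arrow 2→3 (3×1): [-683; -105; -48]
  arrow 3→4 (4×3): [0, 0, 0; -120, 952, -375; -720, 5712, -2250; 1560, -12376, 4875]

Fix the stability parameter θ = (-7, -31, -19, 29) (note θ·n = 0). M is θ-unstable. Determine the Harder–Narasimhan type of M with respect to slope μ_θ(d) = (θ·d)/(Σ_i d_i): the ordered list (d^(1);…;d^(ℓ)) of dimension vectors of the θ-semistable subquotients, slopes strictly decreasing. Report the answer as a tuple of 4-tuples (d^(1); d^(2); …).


Barcode: M ≅ I[1,1]^3, I[1,3], I[3,3], I[3,4], I[4,4]^3. HN layers by μ_θ (3 steps, strictly decreasing):
  μ^(1)=29; μ^(2)=-7; μ^(3)=-19

((0, 0, 0, 4); (3, 0, 0, 0); (1, 1, 3, 0))


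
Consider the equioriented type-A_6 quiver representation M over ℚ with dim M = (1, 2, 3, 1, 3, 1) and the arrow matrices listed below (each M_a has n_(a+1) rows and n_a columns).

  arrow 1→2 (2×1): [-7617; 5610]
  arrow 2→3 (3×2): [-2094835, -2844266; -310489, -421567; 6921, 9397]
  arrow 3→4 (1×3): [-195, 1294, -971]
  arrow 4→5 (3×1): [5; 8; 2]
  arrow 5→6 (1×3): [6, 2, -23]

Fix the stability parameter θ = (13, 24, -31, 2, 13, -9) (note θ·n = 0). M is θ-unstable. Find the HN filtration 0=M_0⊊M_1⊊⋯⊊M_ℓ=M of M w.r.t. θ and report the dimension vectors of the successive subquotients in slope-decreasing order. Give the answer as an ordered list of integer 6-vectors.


Barcode: M ≅ I[1,5], I[2,3], I[3,3], I[5,5], I[5,6]. HN layers by μ_θ (4 steps, strictly decreasing):
  μ^(1)=13; μ^(2)=2; μ^(3)=-7/2; μ^(4)=-31

((0, 0, 0, 0, 2, 0); (1, 1, 1, 1, 1, 1); (0, 1, 1, 0, 0, 0); (0, 0, 1, 0, 0, 0))


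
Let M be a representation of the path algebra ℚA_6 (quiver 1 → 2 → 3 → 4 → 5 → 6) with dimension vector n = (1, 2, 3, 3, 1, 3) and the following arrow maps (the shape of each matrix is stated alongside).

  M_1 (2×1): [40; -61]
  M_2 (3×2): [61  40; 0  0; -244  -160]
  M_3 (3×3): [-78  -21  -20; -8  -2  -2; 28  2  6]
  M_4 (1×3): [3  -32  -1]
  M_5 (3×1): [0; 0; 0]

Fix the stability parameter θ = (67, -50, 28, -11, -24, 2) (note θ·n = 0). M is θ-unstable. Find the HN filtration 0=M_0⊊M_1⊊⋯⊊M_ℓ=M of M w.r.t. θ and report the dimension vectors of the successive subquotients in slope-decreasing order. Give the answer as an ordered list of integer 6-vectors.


Barcode: M ≅ I[1,2], I[2,5], I[3,4]^2, I[6,6]^3. HN layers by μ_θ (4 steps, strictly decreasing):
  μ^(1)=17/2; μ^(2)=2; μ^(3)=-7/3; μ^(4)=-50

((1, 1, 2, 2, 0, 0); (0, 0, 0, 0, 0, 3); (0, 0, 1, 1, 1, 0); (0, 1, 0, 0, 0, 0))


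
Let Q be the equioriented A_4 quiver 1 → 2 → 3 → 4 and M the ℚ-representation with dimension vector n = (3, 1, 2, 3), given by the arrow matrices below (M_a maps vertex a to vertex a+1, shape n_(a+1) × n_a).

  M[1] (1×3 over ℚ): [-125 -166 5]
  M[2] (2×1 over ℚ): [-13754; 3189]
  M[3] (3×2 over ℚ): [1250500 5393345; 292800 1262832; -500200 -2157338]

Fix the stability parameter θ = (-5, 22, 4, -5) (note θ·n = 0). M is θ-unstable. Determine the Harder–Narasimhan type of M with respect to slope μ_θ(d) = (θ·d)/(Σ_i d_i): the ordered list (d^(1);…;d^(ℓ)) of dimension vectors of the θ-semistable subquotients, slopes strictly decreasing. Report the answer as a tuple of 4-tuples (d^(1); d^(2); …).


Interval decomposition of M: I[1,1]^2, I[1,4], I[3,3], I[4,4]^2.
HN type (ℓ=3): μ^(1)=7; μ^(2)=4; μ^(3)=-5

((0, 1, 1, 1); (0, 0, 1, 0); (3, 0, 0, 2))


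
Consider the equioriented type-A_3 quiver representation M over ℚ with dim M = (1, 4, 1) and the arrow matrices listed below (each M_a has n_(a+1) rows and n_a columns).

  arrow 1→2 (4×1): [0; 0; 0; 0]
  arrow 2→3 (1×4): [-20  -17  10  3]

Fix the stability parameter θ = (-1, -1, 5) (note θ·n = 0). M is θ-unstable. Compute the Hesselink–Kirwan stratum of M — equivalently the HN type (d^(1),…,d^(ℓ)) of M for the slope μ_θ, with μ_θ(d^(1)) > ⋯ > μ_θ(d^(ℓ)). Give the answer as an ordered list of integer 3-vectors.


Via rank(M_{q-1}∘⋯∘M_p): M ≅ I[1,1], I[2,2]^3, I[2,3].
μ_θ-semistable layers: μ^(1)=5; μ^(2)=-1

((0, 0, 1); (1, 4, 0))
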